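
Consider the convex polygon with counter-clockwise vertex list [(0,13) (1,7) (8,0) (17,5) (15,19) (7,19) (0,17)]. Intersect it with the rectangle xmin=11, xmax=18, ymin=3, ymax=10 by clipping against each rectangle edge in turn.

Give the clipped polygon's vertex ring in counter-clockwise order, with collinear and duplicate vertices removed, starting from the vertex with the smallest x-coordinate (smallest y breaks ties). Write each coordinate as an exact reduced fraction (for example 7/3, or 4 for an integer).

1. After x ≥ 11: [(11,5/3) (17,5) (15,19) (11,19)]
2. After x ≤ 18: [(11,5/3) (17,5) (15,19) (11,19)]
3. After y ≥ 3: [(11,3) (67/5,3) (17,5) (15,19) (11,19)]
4. After y ≤ 10: [(11,10) (11,3) (67/5,3) (17,5) (114/7,10)]
5. Canonical ring: [(11,3) (67/5,3) (17,5) (114/7,10) (11,10)]

Clipped polygon: [(11,3) (67/5,3) (17,5) (114/7,10) (11,10)]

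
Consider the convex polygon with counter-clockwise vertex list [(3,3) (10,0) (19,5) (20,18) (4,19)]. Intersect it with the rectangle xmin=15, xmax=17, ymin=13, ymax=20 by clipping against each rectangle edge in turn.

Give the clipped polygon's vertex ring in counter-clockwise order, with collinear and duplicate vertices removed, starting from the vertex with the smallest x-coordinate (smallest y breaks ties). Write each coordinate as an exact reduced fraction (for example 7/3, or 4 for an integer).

1. After x ≥ 15: [(15,25/9) (19,5) (20,18) (15,293/16)]
2. After x ≤ 17: [(15,25/9) (17,35/9) (17,291/16) (15,293/16)]
3. After y ≥ 13: [(15,13) (17,13) (17,291/16) (15,293/16)]
4. After y ≤ 20: [(15,13) (17,13) (17,291/16) (15,293/16)]
5. Canonical ring: [(15,13) (17,13) (17,291/16) (15,293/16)]

Clipped polygon: [(15,13) (17,13) (17,291/16) (15,293/16)]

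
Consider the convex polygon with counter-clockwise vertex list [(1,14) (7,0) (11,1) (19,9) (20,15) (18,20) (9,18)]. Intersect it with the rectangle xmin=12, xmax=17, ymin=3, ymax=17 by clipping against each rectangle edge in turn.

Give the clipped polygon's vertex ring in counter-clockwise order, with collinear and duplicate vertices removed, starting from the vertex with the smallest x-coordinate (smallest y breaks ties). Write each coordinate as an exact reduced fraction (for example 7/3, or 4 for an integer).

1. After x ≥ 12: [(12,2) (19,9) (20,15) (18,20) (12,56/3)]
2. After x ≤ 17: [(12,2) (17,7) (17,178/9) (12,56/3)]
3. After y ≥ 3: [(12,3) (13,3) (17,7) (17,178/9) (12,56/3)]
4. After y ≤ 17: [(12,17) (12,3) (13,3) (17,7) (17,17)]
5. Canonical ring: [(12,3) (13,3) (17,7) (17,17) (12,17)]

Clipped polygon: [(12,3) (13,3) (17,7) (17,17) (12,17)]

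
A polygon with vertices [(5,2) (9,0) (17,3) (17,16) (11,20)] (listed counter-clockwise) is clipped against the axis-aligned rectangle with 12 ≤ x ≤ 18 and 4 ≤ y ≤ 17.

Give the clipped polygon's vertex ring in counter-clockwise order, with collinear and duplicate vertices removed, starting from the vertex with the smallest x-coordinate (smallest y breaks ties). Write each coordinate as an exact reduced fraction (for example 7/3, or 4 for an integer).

Clipped polygon: [(12,4) (17,4) (17,16) (31/2,17) (12,17)]

1. After x ≥ 12: [(12,9/8) (17,3) (17,16) (12,58/3)]
2. After x ≤ 18: [(12,9/8) (17,3) (17,16) (12,58/3)]
3. After y ≥ 4: [(12,4) (17,4) (17,16) (12,58/3)]
4. After y ≤ 17: [(12,17) (12,4) (17,4) (17,16) (31/2,17)]
5. Canonical ring: [(12,4) (17,4) (17,16) (31/2,17) (12,17)]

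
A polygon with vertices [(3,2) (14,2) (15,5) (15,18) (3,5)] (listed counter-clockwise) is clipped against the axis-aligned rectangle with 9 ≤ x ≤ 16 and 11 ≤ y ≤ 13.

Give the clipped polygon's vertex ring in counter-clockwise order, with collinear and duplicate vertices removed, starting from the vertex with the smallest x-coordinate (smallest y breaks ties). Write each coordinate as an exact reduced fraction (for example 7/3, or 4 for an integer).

Clipped polygon: [(9,11) (15,11) (15,13) (135/13,13) (9,23/2)]

1. After x ≥ 9: [(9,2) (14,2) (15,5) (15,18) (9,23/2)]
2. After x ≤ 16: [(9,2) (14,2) (15,5) (15,18) (9,23/2)]
3. After y ≥ 11: [(9,11) (15,11) (15,18) (9,23/2)]
4. After y ≤ 13: [(9,11) (15,11) (15,13) (135/13,13) (9,23/2)]
5. Canonical ring: [(9,11) (15,11) (15,13) (135/13,13) (9,23/2)]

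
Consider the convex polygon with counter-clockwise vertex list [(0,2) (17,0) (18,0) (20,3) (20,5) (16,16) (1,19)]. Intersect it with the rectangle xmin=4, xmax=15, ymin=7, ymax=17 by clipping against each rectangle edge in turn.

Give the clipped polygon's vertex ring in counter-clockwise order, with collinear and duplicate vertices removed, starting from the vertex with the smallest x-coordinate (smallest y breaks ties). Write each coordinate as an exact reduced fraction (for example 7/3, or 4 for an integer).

Clipped polygon: [(4,7) (15,7) (15,81/5) (11,17) (4,17)]

1. After x ≥ 4: [(4,26/17) (17,0) (18,0) (20,3) (20,5) (16,16) (4,92/5)]
2. After x ≤ 15: [(4,26/17) (15,4/17) (15,81/5) (4,92/5)]
3. After y ≥ 7: [(4,7) (15,7) (15,81/5) (4,92/5)]
4. After y ≤ 17: [(4,17) (4,7) (15,7) (15,81/5) (11,17)]
5. Canonical ring: [(4,7) (15,7) (15,81/5) (11,17) (4,17)]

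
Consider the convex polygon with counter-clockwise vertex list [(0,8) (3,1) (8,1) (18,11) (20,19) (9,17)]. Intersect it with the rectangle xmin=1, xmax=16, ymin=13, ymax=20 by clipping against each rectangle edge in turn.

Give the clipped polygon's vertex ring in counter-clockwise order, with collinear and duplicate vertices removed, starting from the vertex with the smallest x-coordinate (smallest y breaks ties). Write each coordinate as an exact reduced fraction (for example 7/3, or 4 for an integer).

Clipped polygon: [(5,13) (16,13) (16,201/11) (9,17)]

1. After x ≥ 1: [(1,9) (1,17/3) (3,1) (8,1) (18,11) (20,19) (9,17)]
2. After x ≤ 16: [(1,9) (1,17/3) (3,1) (8,1) (16,9) (16,201/11) (9,17)]
3. After y ≥ 13: [(5,13) (16,13) (16,201/11) (9,17)]
4. After y ≤ 20: [(5,13) (16,13) (16,201/11) (9,17)]
5. Canonical ring: [(5,13) (16,13) (16,201/11) (9,17)]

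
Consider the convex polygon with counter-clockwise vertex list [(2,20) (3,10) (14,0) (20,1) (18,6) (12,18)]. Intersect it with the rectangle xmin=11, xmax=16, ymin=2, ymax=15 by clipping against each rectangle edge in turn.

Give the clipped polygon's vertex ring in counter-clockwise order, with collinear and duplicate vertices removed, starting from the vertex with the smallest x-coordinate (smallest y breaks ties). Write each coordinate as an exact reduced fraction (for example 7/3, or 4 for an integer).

Clipped polygon: [(11,30/11) (59/5,2) (16,2) (16,10) (27/2,15) (11,15)]

1. After x ≥ 11: [(11,91/5) (11,30/11) (14,0) (20,1) (18,6) (12,18)]
2. After x ≤ 16: [(11,91/5) (11,30/11) (14,0) (16,1/3) (16,10) (12,18)]
3. After y ≥ 2: [(11,91/5) (11,30/11) (59/5,2) (16,2) (16,10) (12,18)]
4. After y ≤ 15: [(11,15) (11,30/11) (59/5,2) (16,2) (16,10) (27/2,15)]
5. Canonical ring: [(11,30/11) (59/5,2) (16,2) (16,10) (27/2,15) (11,15)]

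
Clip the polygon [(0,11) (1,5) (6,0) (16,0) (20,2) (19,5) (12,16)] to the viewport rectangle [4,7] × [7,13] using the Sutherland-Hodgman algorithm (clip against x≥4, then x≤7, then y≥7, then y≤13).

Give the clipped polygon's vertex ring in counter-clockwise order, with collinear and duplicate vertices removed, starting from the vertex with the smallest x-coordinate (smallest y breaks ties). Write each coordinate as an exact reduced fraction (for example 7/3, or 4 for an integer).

1. After x ≥ 4: [(4,38/3) (4,2) (6,0) (16,0) (20,2) (19,5) (12,16)]
2. After x ≤ 7: [(7,167/12) (4,38/3) (4,2) (6,0) (7,0)]
3. After y ≥ 7: [(7,7) (7,167/12) (4,38/3) (4,7)]
4. After y ≤ 13: [(7,7) (7,13) (24/5,13) (4,38/3) (4,7)]
5. Canonical ring: [(4,7) (7,7) (7,13) (24/5,13) (4,38/3)]

Clipped polygon: [(4,7) (7,7) (7,13) (24/5,13) (4,38/3)]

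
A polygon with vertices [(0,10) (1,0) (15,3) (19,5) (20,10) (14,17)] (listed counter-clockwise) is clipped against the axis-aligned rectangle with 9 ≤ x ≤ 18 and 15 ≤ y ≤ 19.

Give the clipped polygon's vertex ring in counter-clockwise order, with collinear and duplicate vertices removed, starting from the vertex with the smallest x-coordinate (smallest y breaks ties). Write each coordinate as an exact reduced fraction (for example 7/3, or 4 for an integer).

1. After x ≥ 9: [(9,29/2) (9,12/7) (15,3) (19,5) (20,10) (14,17)]
2. After x ≤ 18: [(9,29/2) (9,12/7) (15,3) (18,9/2) (18,37/3) (14,17)]
3. After y ≥ 15: [(10,15) (110/7,15) (14,17)]
4. After y ≤ 19: [(10,15) (110/7,15) (14,17)]
5. Canonical ring: [(10,15) (110/7,15) (14,17)]

Clipped polygon: [(10,15) (110/7,15) (14,17)]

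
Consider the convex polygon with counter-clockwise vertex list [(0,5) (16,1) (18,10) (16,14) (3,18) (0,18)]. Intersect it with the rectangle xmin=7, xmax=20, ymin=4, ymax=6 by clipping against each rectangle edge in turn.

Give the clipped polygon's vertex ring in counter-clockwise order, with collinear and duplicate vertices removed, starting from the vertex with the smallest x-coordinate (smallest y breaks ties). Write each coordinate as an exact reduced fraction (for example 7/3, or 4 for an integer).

1. After x ≥ 7: [(7,13/4) (16,1) (18,10) (16,14) (7,218/13)]
2. After x ≤ 20: [(7,13/4) (16,1) (18,10) (16,14) (7,218/13)]
3. After y ≥ 4: [(7,4) (50/3,4) (18,10) (16,14) (7,218/13)]
4. After y ≤ 6: [(7,6) (7,4) (50/3,4) (154/9,6)]
5. Canonical ring: [(7,4) (50/3,4) (154/9,6) (7,6)]

Clipped polygon: [(7,4) (50/3,4) (154/9,6) (7,6)]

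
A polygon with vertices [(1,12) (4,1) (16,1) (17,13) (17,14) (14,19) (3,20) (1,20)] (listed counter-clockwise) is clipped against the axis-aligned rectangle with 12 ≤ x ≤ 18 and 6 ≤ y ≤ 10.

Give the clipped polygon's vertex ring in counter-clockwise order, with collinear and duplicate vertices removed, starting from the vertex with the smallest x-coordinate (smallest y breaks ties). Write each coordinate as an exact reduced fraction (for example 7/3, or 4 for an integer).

1. After x ≥ 12: [(12,1) (16,1) (17,13) (17,14) (14,19) (12,211/11)]
2. After x ≤ 18: [(12,1) (16,1) (17,13) (17,14) (14,19) (12,211/11)]
3. After y ≥ 6: [(12,6) (197/12,6) (17,13) (17,14) (14,19) (12,211/11)]
4. After y ≤ 10: [(12,10) (12,6) (197/12,6) (67/4,10)]
5. Canonical ring: [(12,6) (197/12,6) (67/4,10) (12,10)]

Clipped polygon: [(12,6) (197/12,6) (67/4,10) (12,10)]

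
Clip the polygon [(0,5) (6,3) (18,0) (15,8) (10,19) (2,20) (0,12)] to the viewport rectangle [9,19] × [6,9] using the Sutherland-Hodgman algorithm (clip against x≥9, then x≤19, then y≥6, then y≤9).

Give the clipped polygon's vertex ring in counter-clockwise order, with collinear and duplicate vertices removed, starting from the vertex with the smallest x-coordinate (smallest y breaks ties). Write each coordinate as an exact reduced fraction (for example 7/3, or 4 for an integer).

1. After x ≥ 9: [(9,9/4) (18,0) (15,8) (10,19) (9,153/8)]
2. After x ≤ 19: [(9,9/4) (18,0) (15,8) (10,19) (9,153/8)]
3. After y ≥ 6: [(9,6) (63/4,6) (15,8) (10,19) (9,153/8)]
4. After y ≤ 9: [(9,9) (9,6) (63/4,6) (15,8) (160/11,9)]
5. Canonical ring: [(9,6) (63/4,6) (15,8) (160/11,9) (9,9)]

Clipped polygon: [(9,6) (63/4,6) (15,8) (160/11,9) (9,9)]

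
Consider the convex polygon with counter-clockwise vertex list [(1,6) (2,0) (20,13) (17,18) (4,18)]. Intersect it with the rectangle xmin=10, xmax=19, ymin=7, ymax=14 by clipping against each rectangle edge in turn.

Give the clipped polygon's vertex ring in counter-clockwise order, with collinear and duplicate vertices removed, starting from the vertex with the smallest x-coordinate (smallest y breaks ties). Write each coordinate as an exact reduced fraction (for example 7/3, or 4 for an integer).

Clipped polygon: [(10,7) (152/13,7) (19,221/18) (19,14) (10,14)]

1. After x ≥ 10: [(10,52/9) (20,13) (17,18) (10,18)]
2. After x ≤ 19: [(10,52/9) (19,221/18) (19,44/3) (17,18) (10,18)]
3. After y ≥ 7: [(10,7) (152/13,7) (19,221/18) (19,44/3) (17,18) (10,18)]
4. After y ≤ 14: [(10,14) (10,7) (152/13,7) (19,221/18) (19,14)]
5. Canonical ring: [(10,7) (152/13,7) (19,221/18) (19,14) (10,14)]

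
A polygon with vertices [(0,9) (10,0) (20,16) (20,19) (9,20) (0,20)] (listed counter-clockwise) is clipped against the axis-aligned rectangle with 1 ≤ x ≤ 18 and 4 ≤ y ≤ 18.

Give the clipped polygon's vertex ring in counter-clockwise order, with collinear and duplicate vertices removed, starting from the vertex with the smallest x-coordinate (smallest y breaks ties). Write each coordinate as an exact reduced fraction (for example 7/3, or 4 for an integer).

1. After x ≥ 1: [(1,81/10) (10,0) (20,16) (20,19) (9,20) (1,20)]
2. After x ≤ 18: [(1,81/10) (10,0) (18,64/5) (18,211/11) (9,20) (1,20)]
3. After y ≥ 4: [(1,81/10) (50/9,4) (25/2,4) (18,64/5) (18,211/11) (9,20) (1,20)]
4. After y ≤ 18: [(1,18) (1,81/10) (50/9,4) (25/2,4) (18,64/5) (18,18)]
5. Canonical ring: [(1,81/10) (50/9,4) (25/2,4) (18,64/5) (18,18) (1,18)]

Clipped polygon: [(1,81/10) (50/9,4) (25/2,4) (18,64/5) (18,18) (1,18)]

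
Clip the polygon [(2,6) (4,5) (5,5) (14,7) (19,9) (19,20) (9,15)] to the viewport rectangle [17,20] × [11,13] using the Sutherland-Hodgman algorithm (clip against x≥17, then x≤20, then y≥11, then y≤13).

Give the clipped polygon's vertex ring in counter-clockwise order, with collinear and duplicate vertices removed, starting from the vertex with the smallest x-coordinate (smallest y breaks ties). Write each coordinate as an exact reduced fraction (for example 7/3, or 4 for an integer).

1. After x ≥ 17: [(17,41/5) (19,9) (19,20) (17,19)]
2. After x ≤ 20: [(17,41/5) (19,9) (19,20) (17,19)]
3. After y ≥ 11: [(17,11) (19,11) (19,20) (17,19)]
4. After y ≤ 13: [(17,13) (17,11) (19,11) (19,13)]
5. Canonical ring: [(17,11) (19,11) (19,13) (17,13)]

Clipped polygon: [(17,11) (19,11) (19,13) (17,13)]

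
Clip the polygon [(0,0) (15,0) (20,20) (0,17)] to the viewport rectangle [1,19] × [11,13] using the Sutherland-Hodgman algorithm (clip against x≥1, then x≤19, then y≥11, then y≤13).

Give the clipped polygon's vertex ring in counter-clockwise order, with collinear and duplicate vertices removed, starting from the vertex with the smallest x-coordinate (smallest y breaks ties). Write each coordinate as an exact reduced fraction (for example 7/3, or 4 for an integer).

1. After x ≥ 1: [(1,0) (15,0) (20,20) (1,343/20)]
2. After x ≤ 19: [(1,0) (15,0) (19,16) (19,397/20) (1,343/20)]
3. After y ≥ 11: [(1,11) (71/4,11) (19,16) (19,397/20) (1,343/20)]
4. After y ≤ 13: [(1,13) (1,11) (71/4,11) (73/4,13)]
5. Canonical ring: [(1,11) (71/4,11) (73/4,13) (1,13)]

Clipped polygon: [(1,11) (71/4,11) (73/4,13) (1,13)]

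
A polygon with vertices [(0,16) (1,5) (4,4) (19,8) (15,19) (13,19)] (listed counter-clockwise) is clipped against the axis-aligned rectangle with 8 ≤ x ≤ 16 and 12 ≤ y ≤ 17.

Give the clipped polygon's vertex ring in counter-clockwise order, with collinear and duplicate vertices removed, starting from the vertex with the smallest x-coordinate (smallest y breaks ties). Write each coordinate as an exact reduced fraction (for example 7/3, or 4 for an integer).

Clipped polygon: [(8,12) (16,12) (16,65/4) (173/11,17) (8,17)]

1. After x ≥ 8: [(8,232/13) (8,76/15) (19,8) (15,19) (13,19)]
2. After x ≤ 16: [(8,232/13) (8,76/15) (16,36/5) (16,65/4) (15,19) (13,19)]
3. After y ≥ 12: [(8,232/13) (8,12) (16,12) (16,65/4) (15,19) (13,19)]
4. After y ≤ 17: [(8,17) (8,12) (16,12) (16,65/4) (173/11,17)]
5. Canonical ring: [(8,12) (16,12) (16,65/4) (173/11,17) (8,17)]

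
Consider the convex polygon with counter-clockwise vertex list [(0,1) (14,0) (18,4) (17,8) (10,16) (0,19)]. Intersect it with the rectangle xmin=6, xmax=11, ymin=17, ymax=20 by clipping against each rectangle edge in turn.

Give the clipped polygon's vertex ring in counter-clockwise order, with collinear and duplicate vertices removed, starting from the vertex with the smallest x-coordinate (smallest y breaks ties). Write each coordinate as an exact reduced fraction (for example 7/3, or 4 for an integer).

1. After x ≥ 6: [(6,4/7) (14,0) (18,4) (17,8) (10,16) (6,86/5)]
2. After x ≤ 11: [(6,4/7) (11,3/14) (11,104/7) (10,16) (6,86/5)]
3. After y ≥ 17: [(6,17) (20/3,17) (6,86/5)]
4. After y ≤ 20: [(6,17) (20/3,17) (6,86/5)]
5. Canonical ring: [(6,17) (20/3,17) (6,86/5)]

Clipped polygon: [(6,17) (20/3,17) (6,86/5)]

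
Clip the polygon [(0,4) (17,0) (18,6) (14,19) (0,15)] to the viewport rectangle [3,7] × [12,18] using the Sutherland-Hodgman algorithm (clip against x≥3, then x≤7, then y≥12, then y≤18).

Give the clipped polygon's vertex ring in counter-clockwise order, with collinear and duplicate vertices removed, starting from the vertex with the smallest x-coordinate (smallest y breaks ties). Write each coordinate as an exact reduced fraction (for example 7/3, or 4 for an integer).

1. After x ≥ 3: [(3,56/17) (17,0) (18,6) (14,19) (3,111/7)]
2. After x ≤ 7: [(3,56/17) (7,40/17) (7,17) (3,111/7)]
3. After y ≥ 12: [(3,12) (7,12) (7,17) (3,111/7)]
4. After y ≤ 18: [(3,12) (7,12) (7,17) (3,111/7)]
5. Canonical ring: [(3,12) (7,12) (7,17) (3,111/7)]

Clipped polygon: [(3,12) (7,12) (7,17) (3,111/7)]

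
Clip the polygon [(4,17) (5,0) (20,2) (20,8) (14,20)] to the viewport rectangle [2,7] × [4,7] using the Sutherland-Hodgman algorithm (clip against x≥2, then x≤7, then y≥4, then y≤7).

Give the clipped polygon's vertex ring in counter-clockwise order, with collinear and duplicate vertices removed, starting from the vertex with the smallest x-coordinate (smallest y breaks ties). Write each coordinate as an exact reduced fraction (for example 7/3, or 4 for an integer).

1. After x ≥ 2: [(4,17) (5,0) (20,2) (20,8) (14,20)]
2. After x ≤ 7: [(7,179/10) (4,17) (5,0) (7,4/15)]
3. After y ≥ 4: [(7,4) (7,179/10) (4,17) (81/17,4)]
4. After y ≤ 7: [(7,4) (7,7) (78/17,7) (81/17,4)]
5. Canonical ring: [(78/17,7) (81/17,4) (7,4) (7,7)]

Clipped polygon: [(78/17,7) (81/17,4) (7,4) (7,7)]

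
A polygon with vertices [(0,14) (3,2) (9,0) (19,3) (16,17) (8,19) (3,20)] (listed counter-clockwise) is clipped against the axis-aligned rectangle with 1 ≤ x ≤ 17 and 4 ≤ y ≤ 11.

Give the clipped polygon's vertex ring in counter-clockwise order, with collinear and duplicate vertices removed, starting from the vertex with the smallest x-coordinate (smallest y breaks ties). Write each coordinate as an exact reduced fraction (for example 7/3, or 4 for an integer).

Clipped polygon: [(1,10) (5/2,4) (17,4) (17,11) (1,11)]

1. After x ≥ 1: [(1,16) (1,10) (3,2) (9,0) (19,3) (16,17) (8,19) (3,20)]
2. After x ≤ 17: [(1,16) (1,10) (3,2) (9,0) (17,12/5) (17,37/3) (16,17) (8,19) (3,20)]
3. After y ≥ 4: [(1,16) (1,10) (5/2,4) (17,4) (17,37/3) (16,17) (8,19) (3,20)]
4. After y ≤ 11: [(1,11) (1,10) (5/2,4) (17,4) (17,11)]
5. Canonical ring: [(1,10) (5/2,4) (17,4) (17,11) (1,11)]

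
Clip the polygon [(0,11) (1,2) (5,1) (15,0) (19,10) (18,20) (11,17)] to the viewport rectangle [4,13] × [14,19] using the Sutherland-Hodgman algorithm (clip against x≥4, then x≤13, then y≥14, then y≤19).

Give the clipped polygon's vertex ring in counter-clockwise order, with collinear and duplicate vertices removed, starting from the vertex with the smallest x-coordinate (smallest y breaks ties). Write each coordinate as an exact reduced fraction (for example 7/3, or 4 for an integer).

Clipped polygon: [(11/2,14) (13,14) (13,125/7) (11,17)]

1. After x ≥ 4: [(4,145/11) (4,5/4) (5,1) (15,0) (19,10) (18,20) (11,17)]
2. After x ≤ 13: [(4,145/11) (4,5/4) (5,1) (13,1/5) (13,125/7) (11,17)]
3. After y ≥ 14: [(11/2,14) (13,14) (13,125/7) (11,17)]
4. After y ≤ 19: [(11/2,14) (13,14) (13,125/7) (11,17)]
5. Canonical ring: [(11/2,14) (13,14) (13,125/7) (11,17)]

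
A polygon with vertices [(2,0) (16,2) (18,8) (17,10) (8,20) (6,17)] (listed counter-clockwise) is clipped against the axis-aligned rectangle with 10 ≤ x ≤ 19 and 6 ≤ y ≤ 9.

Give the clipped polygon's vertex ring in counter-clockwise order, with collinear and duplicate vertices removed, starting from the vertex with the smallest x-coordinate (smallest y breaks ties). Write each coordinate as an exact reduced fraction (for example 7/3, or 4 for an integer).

1. After x ≥ 10: [(10,8/7) (16,2) (18,8) (17,10) (10,160/9)]
2. After x ≤ 19: [(10,8/7) (16,2) (18,8) (17,10) (10,160/9)]
3. After y ≥ 6: [(10,6) (52/3,6) (18,8) (17,10) (10,160/9)]
4. After y ≤ 9: [(10,9) (10,6) (52/3,6) (18,8) (35/2,9)]
5. Canonical ring: [(10,6) (52/3,6) (18,8) (35/2,9) (10,9)]

Clipped polygon: [(10,6) (52/3,6) (18,8) (35/2,9) (10,9)]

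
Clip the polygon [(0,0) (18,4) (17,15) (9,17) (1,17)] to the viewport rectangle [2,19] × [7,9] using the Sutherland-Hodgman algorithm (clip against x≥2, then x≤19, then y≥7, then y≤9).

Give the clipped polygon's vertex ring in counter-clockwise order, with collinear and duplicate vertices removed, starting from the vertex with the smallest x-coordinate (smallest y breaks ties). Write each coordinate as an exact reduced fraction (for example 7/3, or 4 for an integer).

1. After x ≥ 2: [(2,4/9) (18,4) (17,15) (9,17) (2,17)]
2. After x ≤ 19: [(2,4/9) (18,4) (17,15) (9,17) (2,17)]
3. After y ≥ 7: [(2,7) (195/11,7) (17,15) (9,17) (2,17)]
4. After y ≤ 9: [(2,9) (2,7) (195/11,7) (193/11,9)]
5. Canonical ring: [(2,7) (195/11,7) (193/11,9) (2,9)]

Clipped polygon: [(2,7) (195/11,7) (193/11,9) (2,9)]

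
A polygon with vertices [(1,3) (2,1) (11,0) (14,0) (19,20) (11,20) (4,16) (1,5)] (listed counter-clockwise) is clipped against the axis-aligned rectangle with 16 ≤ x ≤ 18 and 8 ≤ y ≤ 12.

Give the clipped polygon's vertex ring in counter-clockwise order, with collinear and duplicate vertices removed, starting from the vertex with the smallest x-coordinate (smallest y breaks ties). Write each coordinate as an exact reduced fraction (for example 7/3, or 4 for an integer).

Clipped polygon: [(16,8) (17,12) (16,12)]

1. After x ≥ 16: [(16,8) (19,20) (16,20)]
2. After x ≤ 18: [(16,8) (18,16) (18,20) (16,20)]
3. After y ≥ 8: [(16,8) (18,16) (18,20) (16,20)]
4. After y ≤ 12: [(16,12) (16,8) (17,12)]
5. Canonical ring: [(16,8) (17,12) (16,12)]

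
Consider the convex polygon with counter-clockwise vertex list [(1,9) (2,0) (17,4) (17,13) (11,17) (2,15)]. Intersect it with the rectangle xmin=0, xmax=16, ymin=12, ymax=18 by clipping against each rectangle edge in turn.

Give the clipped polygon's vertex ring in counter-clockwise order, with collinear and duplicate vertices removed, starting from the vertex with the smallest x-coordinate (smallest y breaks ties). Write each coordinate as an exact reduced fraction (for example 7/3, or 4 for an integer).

1. After x ≥ 0: [(1,9) (2,0) (17,4) (17,13) (11,17) (2,15)]
2. After x ≤ 16: [(1,9) (2,0) (16,56/15) (16,41/3) (11,17) (2,15)]
3. After y ≥ 12: [(3/2,12) (16,12) (16,41/3) (11,17) (2,15)]
4. After y ≤ 18: [(3/2,12) (16,12) (16,41/3) (11,17) (2,15)]
5. Canonical ring: [(3/2,12) (16,12) (16,41/3) (11,17) (2,15)]

Clipped polygon: [(3/2,12) (16,12) (16,41/3) (11,17) (2,15)]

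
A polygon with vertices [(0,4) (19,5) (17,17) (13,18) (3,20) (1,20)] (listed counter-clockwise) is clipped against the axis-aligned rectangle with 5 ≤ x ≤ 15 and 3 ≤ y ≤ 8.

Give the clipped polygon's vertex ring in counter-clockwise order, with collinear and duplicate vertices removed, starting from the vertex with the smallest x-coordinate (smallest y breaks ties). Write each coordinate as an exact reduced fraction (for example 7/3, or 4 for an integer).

Clipped polygon: [(5,81/19) (15,91/19) (15,8) (5,8)]

1. After x ≥ 5: [(5,81/19) (19,5) (17,17) (13,18) (5,98/5)]
2. After x ≤ 15: [(5,81/19) (15,91/19) (15,35/2) (13,18) (5,98/5)]
3. After y ≥ 3: [(5,81/19) (15,91/19) (15,35/2) (13,18) (5,98/5)]
4. After y ≤ 8: [(5,8) (5,81/19) (15,91/19) (15,8)]
5. Canonical ring: [(5,81/19) (15,91/19) (15,8) (5,8)]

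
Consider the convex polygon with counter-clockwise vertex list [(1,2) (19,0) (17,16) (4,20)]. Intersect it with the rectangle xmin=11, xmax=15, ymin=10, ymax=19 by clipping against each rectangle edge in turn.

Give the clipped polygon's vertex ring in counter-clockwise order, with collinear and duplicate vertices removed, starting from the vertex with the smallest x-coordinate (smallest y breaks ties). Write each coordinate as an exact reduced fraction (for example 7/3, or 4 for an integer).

1. After x ≥ 11: [(11,8/9) (19,0) (17,16) (11,232/13)]
2. After x ≤ 15: [(11,8/9) (15,4/9) (15,216/13) (11,232/13)]
3. After y ≥ 10: [(11,10) (15,10) (15,216/13) (11,232/13)]
4. After y ≤ 19: [(11,10) (15,10) (15,216/13) (11,232/13)]
5. Canonical ring: [(11,10) (15,10) (15,216/13) (11,232/13)]

Clipped polygon: [(11,10) (15,10) (15,216/13) (11,232/13)]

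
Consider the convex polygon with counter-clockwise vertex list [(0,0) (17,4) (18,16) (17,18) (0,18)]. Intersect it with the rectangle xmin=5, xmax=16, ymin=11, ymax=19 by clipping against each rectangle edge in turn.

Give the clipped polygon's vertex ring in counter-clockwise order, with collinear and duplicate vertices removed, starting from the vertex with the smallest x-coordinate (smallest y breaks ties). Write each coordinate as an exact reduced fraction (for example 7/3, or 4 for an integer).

1. After x ≥ 5: [(5,20/17) (17,4) (18,16) (17,18) (5,18)]
2. After x ≤ 16: [(5,20/17) (16,64/17) (16,18) (5,18)]
3. After y ≥ 11: [(5,11) (16,11) (16,18) (5,18)]
4. After y ≤ 19: [(5,11) (16,11) (16,18) (5,18)]
5. Canonical ring: [(5,11) (16,11) (16,18) (5,18)]

Clipped polygon: [(5,11) (16,11) (16,18) (5,18)]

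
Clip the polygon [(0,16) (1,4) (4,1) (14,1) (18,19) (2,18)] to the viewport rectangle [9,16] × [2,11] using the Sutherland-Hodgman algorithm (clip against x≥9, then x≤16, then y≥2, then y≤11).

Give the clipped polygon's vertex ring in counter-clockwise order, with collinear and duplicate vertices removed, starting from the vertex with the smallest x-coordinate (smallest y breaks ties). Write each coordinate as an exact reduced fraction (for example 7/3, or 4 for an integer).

Clipped polygon: [(9,2) (128/9,2) (16,10) (16,11) (9,11)]

1. After x ≥ 9: [(9,1) (14,1) (18,19) (9,295/16)]
2. After x ≤ 16: [(9,1) (14,1) (16,10) (16,151/8) (9,295/16)]
3. After y ≥ 2: [(9,2) (128/9,2) (16,10) (16,151/8) (9,295/16)]
4. After y ≤ 11: [(9,11) (9,2) (128/9,2) (16,10) (16,11)]
5. Canonical ring: [(9,2) (128/9,2) (16,10) (16,11) (9,11)]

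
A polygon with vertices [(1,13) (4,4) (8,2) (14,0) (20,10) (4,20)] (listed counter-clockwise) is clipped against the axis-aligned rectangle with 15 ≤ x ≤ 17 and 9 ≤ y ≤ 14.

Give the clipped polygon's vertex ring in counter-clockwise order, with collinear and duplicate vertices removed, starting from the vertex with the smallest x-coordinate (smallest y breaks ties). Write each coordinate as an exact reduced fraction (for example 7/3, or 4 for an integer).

1. After x ≥ 15: [(15,5/3) (20,10) (15,105/8)]
2. After x ≤ 17: [(15,5/3) (17,5) (17,95/8) (15,105/8)]
3. After y ≥ 9: [(15,9) (17,9) (17,95/8) (15,105/8)]
4. After y ≤ 14: [(15,9) (17,9) (17,95/8) (15,105/8)]
5. Canonical ring: [(15,9) (17,9) (17,95/8) (15,105/8)]

Clipped polygon: [(15,9) (17,9) (17,95/8) (15,105/8)]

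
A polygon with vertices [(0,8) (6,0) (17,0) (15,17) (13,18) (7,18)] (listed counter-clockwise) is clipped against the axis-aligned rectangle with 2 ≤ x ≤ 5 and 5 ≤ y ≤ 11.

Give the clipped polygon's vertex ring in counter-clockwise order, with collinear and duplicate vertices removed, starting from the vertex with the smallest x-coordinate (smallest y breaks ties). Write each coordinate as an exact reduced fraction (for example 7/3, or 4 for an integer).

1. After x ≥ 2: [(2,76/7) (2,16/3) (6,0) (17,0) (15,17) (13,18) (7,18)]
2. After x ≤ 5: [(5,106/7) (2,76/7) (2,16/3) (5,4/3)]
3. After y ≥ 5: [(5,5) (5,106/7) (2,76/7) (2,16/3) (9/4,5)]
4. After y ≤ 11: [(5,5) (5,11) (21/10,11) (2,76/7) (2,16/3) (9/4,5)]
5. Canonical ring: [(2,16/3) (9/4,5) (5,5) (5,11) (21/10,11) (2,76/7)]

Clipped polygon: [(2,16/3) (9/4,5) (5,5) (5,11) (21/10,11) (2,76/7)]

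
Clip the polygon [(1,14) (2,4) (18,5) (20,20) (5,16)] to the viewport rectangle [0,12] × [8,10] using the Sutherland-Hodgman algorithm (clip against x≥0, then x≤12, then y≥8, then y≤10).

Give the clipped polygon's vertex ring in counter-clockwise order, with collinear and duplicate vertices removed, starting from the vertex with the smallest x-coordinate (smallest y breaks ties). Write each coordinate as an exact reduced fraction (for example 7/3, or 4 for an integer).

Clipped polygon: [(7/5,10) (8/5,8) (12,8) (12,10)]

1. After x ≥ 0: [(1,14) (2,4) (18,5) (20,20) (5,16)]
2. After x ≤ 12: [(1,14) (2,4) (12,37/8) (12,268/15) (5,16)]
3. After y ≥ 8: [(1,14) (8/5,8) (12,8) (12,268/15) (5,16)]
4. After y ≤ 10: [(7/5,10) (8/5,8) (12,8) (12,10)]
5. Canonical ring: [(7/5,10) (8/5,8) (12,8) (12,10)]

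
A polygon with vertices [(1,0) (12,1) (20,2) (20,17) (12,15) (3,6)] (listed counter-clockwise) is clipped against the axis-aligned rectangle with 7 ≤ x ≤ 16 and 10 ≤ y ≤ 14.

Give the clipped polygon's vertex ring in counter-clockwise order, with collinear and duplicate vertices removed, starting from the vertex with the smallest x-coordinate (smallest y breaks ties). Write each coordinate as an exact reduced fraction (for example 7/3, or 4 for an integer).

1. After x ≥ 7: [(7,6/11) (12,1) (20,2) (20,17) (12,15) (7,10)]
2. After x ≤ 16: [(7,6/11) (12,1) (16,3/2) (16,16) (12,15) (7,10)]
3. After y ≥ 10: [(7,10) (16,10) (16,16) (12,15) (7,10)]
4. After y ≤ 14: [(7,10) (16,10) (16,14) (11,14) (7,10)]
5. Canonical ring: [(7,10) (16,10) (16,14) (11,14)]

Clipped polygon: [(7,10) (16,10) (16,14) (11,14)]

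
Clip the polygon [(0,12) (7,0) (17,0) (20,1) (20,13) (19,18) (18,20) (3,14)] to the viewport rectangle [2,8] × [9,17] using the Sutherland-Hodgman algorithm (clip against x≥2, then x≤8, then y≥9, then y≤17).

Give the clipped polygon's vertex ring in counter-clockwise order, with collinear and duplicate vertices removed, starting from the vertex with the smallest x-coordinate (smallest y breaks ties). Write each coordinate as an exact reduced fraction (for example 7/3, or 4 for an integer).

1. After x ≥ 2: [(2,40/3) (2,60/7) (7,0) (17,0) (20,1) (20,13) (19,18) (18,20) (3,14)]
2. After x ≤ 8: [(2,40/3) (2,60/7) (7,0) (8,0) (8,16) (3,14)]
3. After y ≥ 9: [(2,40/3) (2,9) (8,9) (8,16) (3,14)]
4. After y ≤ 17: [(2,40/3) (2,9) (8,9) (8,16) (3,14)]
5. Canonical ring: [(2,9) (8,9) (8,16) (3,14) (2,40/3)]

Clipped polygon: [(2,9) (8,9) (8,16) (3,14) (2,40/3)]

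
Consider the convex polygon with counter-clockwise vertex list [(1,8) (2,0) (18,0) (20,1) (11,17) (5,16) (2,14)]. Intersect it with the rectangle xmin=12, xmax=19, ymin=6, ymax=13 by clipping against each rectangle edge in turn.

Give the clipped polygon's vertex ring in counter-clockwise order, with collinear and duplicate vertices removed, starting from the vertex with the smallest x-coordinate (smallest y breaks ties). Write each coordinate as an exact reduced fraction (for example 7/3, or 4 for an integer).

Clipped polygon: [(12,6) (275/16,6) (53/4,13) (12,13)]

1. After x ≥ 12: [(12,0) (18,0) (20,1) (12,137/9)]
2. After x ≤ 19: [(12,0) (18,0) (19,1/2) (19,25/9) (12,137/9)]
3. After y ≥ 6: [(12,6) (275/16,6) (12,137/9)]
4. After y ≤ 13: [(12,13) (12,6) (275/16,6) (53/4,13)]
5. Canonical ring: [(12,6) (275/16,6) (53/4,13) (12,13)]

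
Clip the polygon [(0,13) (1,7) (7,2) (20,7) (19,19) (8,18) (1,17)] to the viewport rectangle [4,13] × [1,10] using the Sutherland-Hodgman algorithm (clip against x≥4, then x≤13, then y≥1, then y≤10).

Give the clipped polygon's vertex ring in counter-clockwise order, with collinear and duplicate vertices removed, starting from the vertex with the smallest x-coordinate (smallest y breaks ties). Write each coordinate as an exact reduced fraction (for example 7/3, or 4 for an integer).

1. After x ≥ 4: [(4,9/2) (7,2) (20,7) (19,19) (8,18) (4,122/7)]
2. After x ≤ 13: [(4,9/2) (7,2) (13,56/13) (13,203/11) (8,18) (4,122/7)]
3. After y ≥ 1: [(4,9/2) (7,2) (13,56/13) (13,203/11) (8,18) (4,122/7)]
4. After y ≤ 10: [(4,10) (4,9/2) (7,2) (13,56/13) (13,10)]
5. Canonical ring: [(4,9/2) (7,2) (13,56/13) (13,10) (4,10)]

Clipped polygon: [(4,9/2) (7,2) (13,56/13) (13,10) (4,10)]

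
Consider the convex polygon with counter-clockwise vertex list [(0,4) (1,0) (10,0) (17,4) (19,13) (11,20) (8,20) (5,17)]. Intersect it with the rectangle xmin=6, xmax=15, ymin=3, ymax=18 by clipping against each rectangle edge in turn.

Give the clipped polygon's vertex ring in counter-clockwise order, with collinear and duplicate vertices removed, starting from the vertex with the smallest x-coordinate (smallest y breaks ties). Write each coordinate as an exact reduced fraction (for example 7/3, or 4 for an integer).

Clipped polygon: [(6,3) (15,3) (15,33/2) (93/7,18) (6,18)]

1. After x ≥ 6: [(6,0) (10,0) (17,4) (19,13) (11,20) (8,20) (6,18)]
2. After x ≤ 15: [(6,0) (10,0) (15,20/7) (15,33/2) (11,20) (8,20) (6,18)]
3. After y ≥ 3: [(6,3) (15,3) (15,33/2) (11,20) (8,20) (6,18)]
4. After y ≤ 18: [(6,3) (15,3) (15,33/2) (93/7,18) (6,18) (6,18)]
5. Canonical ring: [(6,3) (15,3) (15,33/2) (93/7,18) (6,18)]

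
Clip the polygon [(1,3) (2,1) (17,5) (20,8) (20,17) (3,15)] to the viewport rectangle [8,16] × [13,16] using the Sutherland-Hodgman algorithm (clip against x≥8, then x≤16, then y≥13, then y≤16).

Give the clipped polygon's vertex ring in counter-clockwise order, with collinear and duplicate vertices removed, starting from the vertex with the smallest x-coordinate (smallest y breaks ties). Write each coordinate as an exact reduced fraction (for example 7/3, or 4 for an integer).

1. After x ≥ 8: [(8,13/5) (17,5) (20,8) (20,17) (8,265/17)]
2. After x ≤ 16: [(8,13/5) (16,71/15) (16,281/17) (8,265/17)]
3. After y ≥ 13: [(8,13) (16,13) (16,281/17) (8,265/17)]
4. After y ≤ 16: [(8,13) (16,13) (16,16) (23/2,16) (8,265/17)]
5. Canonical ring: [(8,13) (16,13) (16,16) (23/2,16) (8,265/17)]

Clipped polygon: [(8,13) (16,13) (16,16) (23/2,16) (8,265/17)]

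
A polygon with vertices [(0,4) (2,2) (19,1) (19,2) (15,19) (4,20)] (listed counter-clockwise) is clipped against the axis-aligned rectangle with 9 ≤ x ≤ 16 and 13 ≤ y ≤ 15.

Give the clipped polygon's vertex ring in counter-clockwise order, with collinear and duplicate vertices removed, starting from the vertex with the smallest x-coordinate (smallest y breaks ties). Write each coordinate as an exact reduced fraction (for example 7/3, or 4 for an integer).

1. After x ≥ 9: [(9,27/17) (19,1) (19,2) (15,19) (9,215/11)]
2. After x ≤ 16: [(9,27/17) (16,20/17) (16,59/4) (15,19) (9,215/11)]
3. After y ≥ 13: [(9,13) (16,13) (16,59/4) (15,19) (9,215/11)]
4. After y ≤ 15: [(9,15) (9,13) (16,13) (16,59/4) (271/17,15)]
5. Canonical ring: [(9,13) (16,13) (16,59/4) (271/17,15) (9,15)]

Clipped polygon: [(9,13) (16,13) (16,59/4) (271/17,15) (9,15)]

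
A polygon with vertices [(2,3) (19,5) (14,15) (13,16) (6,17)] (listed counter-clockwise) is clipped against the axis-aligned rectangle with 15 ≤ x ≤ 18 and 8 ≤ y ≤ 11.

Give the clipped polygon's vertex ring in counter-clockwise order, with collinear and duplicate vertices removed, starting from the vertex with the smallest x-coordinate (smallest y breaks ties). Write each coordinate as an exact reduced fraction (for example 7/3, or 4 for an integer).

Clipped polygon: [(15,8) (35/2,8) (16,11) (15,11)]

1. After x ≥ 15: [(15,77/17) (19,5) (15,13)]
2. After x ≤ 18: [(15,77/17) (18,83/17) (18,7) (15,13)]
3. After y ≥ 8: [(15,8) (35/2,8) (15,13)]
4. After y ≤ 11: [(15,11) (15,8) (35/2,8) (16,11)]
5. Canonical ring: [(15,8) (35/2,8) (16,11) (15,11)]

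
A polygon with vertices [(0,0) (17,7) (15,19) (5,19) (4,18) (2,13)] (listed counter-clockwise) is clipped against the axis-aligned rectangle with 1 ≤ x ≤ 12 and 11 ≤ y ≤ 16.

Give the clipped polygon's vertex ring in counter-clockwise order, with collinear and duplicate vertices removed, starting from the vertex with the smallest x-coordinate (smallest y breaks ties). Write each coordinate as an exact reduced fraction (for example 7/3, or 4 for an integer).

Clipped polygon: [(22/13,11) (12,11) (12,16) (16/5,16) (2,13)]

1. After x ≥ 1: [(1,13/2) (1,7/17) (17,7) (15,19) (5,19) (4,18) (2,13)]
2. After x ≤ 12: [(1,13/2) (1,7/17) (12,84/17) (12,19) (5,19) (4,18) (2,13)]
3. After y ≥ 11: [(22/13,11) (12,11) (12,19) (5,19) (4,18) (2,13)]
4. After y ≤ 16: [(22/13,11) (12,11) (12,16) (16/5,16) (2,13)]
5. Canonical ring: [(22/13,11) (12,11) (12,16) (16/5,16) (2,13)]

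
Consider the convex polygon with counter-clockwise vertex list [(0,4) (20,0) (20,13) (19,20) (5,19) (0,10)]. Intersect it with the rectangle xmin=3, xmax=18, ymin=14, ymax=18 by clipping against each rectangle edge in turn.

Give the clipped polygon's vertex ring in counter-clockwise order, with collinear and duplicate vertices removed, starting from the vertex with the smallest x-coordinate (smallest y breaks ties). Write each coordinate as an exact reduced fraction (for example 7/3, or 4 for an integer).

Clipped polygon: [(3,14) (18,14) (18,18) (40/9,18) (3,77/5)]

1. After x ≥ 3: [(3,17/5) (20,0) (20,13) (19,20) (5,19) (3,77/5)]
2. After x ≤ 18: [(3,17/5) (18,2/5) (18,279/14) (5,19) (3,77/5)]
3. After y ≥ 14: [(3,14) (18,14) (18,279/14) (5,19) (3,77/5)]
4. After y ≤ 18: [(3,14) (18,14) (18,18) (40/9,18) (3,77/5)]
5. Canonical ring: [(3,14) (18,14) (18,18) (40/9,18) (3,77/5)]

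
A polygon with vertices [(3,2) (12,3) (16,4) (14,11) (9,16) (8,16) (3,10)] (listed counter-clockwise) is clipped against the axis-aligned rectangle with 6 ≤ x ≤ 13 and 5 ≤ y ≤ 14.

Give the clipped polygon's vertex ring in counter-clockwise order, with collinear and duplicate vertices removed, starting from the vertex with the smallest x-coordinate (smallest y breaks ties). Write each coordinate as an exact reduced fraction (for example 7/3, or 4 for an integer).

Clipped polygon: [(6,5) (13,5) (13,12) (11,14) (19/3,14) (6,68/5)]

1. After x ≥ 6: [(6,7/3) (12,3) (16,4) (14,11) (9,16) (8,16) (6,68/5)]
2. After x ≤ 13: [(6,7/3) (12,3) (13,13/4) (13,12) (9,16) (8,16) (6,68/5)]
3. After y ≥ 5: [(6,5) (13,5) (13,12) (9,16) (8,16) (6,68/5)]
4. After y ≤ 14: [(6,5) (13,5) (13,12) (11,14) (19/3,14) (6,68/5)]
5. Canonical ring: [(6,5) (13,5) (13,12) (11,14) (19/3,14) (6,68/5)]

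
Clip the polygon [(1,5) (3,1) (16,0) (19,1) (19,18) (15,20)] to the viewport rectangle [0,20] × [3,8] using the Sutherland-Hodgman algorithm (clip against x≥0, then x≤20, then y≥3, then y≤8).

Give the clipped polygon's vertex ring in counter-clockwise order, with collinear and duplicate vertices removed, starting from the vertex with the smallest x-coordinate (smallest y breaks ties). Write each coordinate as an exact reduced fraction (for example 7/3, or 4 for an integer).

Clipped polygon: [(1,5) (2,3) (19,3) (19,8) (19/5,8)]

1. After x ≥ 0: [(1,5) (3,1) (16,0) (19,1) (19,18) (15,20)]
2. After x ≤ 20: [(1,5) (3,1) (16,0) (19,1) (19,18) (15,20)]
3. After y ≥ 3: [(1,5) (2,3) (19,3) (19,18) (15,20)]
4. After y ≤ 8: [(19/5,8) (1,5) (2,3) (19,3) (19,8)]
5. Canonical ring: [(1,5) (2,3) (19,3) (19,8) (19/5,8)]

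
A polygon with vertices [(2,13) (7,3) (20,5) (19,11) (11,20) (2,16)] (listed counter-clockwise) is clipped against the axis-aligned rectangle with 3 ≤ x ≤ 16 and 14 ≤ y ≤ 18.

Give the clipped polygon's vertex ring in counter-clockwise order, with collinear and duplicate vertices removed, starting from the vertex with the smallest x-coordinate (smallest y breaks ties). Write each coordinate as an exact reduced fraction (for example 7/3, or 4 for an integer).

Clipped polygon: [(3,14) (16,14) (16,115/8) (115/9,18) (13/2,18) (3,148/9)]

1. After x ≥ 3: [(3,11) (7,3) (20,5) (19,11) (11,20) (3,148/9)]
2. After x ≤ 16: [(3,11) (7,3) (16,57/13) (16,115/8) (11,20) (3,148/9)]
3. After y ≥ 14: [(3,14) (16,14) (16,115/8) (11,20) (3,148/9)]
4. After y ≤ 18: [(3,14) (16,14) (16,115/8) (115/9,18) (13/2,18) (3,148/9)]
5. Canonical ring: [(3,14) (16,14) (16,115/8) (115/9,18) (13/2,18) (3,148/9)]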